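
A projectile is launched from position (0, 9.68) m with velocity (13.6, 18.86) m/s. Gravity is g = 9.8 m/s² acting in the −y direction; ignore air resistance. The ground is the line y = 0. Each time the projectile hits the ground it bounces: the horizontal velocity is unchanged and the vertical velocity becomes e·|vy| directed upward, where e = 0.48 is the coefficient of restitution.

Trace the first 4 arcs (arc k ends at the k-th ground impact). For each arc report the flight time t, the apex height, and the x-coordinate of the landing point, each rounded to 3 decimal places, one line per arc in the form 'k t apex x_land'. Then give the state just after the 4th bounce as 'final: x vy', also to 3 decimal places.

1 4.308 27.828 58.583
2 2.288 6.412 89.697
3 1.098 1.477 104.632
4 0.527 0.340 111.800
final: 111.800 1.240

Arc 1: start y=9.680, vy=18.860 → t=4.308, apex=27.828, x_land=58.583, impact vy=-23.354
  bounce: vy ← 0.48·23.354 = 11.210
Arc 2: start y=0.000, vy=11.210 → t=2.288, apex=6.412, x_land=89.697, impact vy=-11.210
  bounce: vy ← 0.48·11.210 = 5.381
Arc 3: start y=0.000, vy=5.381 → t=1.098, apex=1.477, x_land=104.632, impact vy=-5.381
  bounce: vy ← 0.48·5.381 = 2.583
Arc 4: start y=0.000, vy=2.583 → t=0.527, apex=0.340, x_land=111.800, impact vy=-2.583
  bounce: vy ← 0.48·2.583 = 1.240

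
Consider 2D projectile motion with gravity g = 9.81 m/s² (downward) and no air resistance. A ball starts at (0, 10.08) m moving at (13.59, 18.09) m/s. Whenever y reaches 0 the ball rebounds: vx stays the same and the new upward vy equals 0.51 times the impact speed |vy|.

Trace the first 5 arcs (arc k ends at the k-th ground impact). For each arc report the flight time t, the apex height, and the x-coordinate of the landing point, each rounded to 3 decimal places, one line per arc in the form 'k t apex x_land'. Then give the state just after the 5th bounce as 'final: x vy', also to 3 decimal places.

Arc 1: start y=10.080, vy=18.090 → t=4.180, apex=26.759, x_land=56.803, impact vy=-22.913
  bounce: vy ← 0.51·22.913 = 11.686
Arc 2: start y=0.000, vy=11.686 → t=2.382, apex=6.960, x_land=89.180, impact vy=-11.686
  bounce: vy ← 0.51·11.686 = 5.960
Arc 3: start y=0.000, vy=5.960 → t=1.215, apex=1.810, x_land=105.692, impact vy=-5.960
  bounce: vy ← 0.51·5.960 = 3.039
Arc 4: start y=0.000, vy=3.039 → t=0.620, apex=0.471, x_land=114.113, impact vy=-3.039
  bounce: vy ← 0.51·3.039 = 1.550
Arc 5: start y=0.000, vy=1.550 → t=0.316, apex=0.122, x_land=118.408, impact vy=-1.550
  bounce: vy ← 0.51·1.550 = 0.791

1 4.180 26.759 56.803
2 2.382 6.960 89.180
3 1.215 1.810 105.692
4 0.620 0.471 114.113
5 0.316 0.122 118.408
final: 118.408 0.791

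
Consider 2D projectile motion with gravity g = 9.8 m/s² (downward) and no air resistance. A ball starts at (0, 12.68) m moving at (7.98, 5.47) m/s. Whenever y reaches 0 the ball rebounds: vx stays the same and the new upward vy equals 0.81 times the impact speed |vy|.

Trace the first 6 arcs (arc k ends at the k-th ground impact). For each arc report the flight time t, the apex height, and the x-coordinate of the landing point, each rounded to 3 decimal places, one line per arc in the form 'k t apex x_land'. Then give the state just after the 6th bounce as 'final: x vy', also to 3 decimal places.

Arc 1: start y=12.680, vy=5.470 → t=2.261, apex=14.207, x_land=18.042, impact vy=-16.687
  bounce: vy ← 0.81·16.687 = 13.516
Arc 2: start y=0.000, vy=13.516 → t=2.758, apex=9.321, x_land=40.054, impact vy=-13.516
  bounce: vy ← 0.81·13.516 = 10.948
Arc 3: start y=0.000, vy=10.948 → t=2.234, apex=6.115, x_land=57.884, impact vy=-10.948
  bounce: vy ← 0.81·10.948 = 8.868
Arc 4: start y=0.000, vy=8.868 → t=1.810, apex=4.012, x_land=72.326, impact vy=-8.868
  bounce: vy ← 0.81·8.868 = 7.183
Arc 5: start y=0.000, vy=7.183 → t=1.466, apex=2.633, x_land=84.025, impact vy=-7.183
  bounce: vy ← 0.81·7.183 = 5.818
Arc 6: start y=0.000, vy=5.818 → t=1.187, apex=1.727, x_land=93.500, impact vy=-5.818
  bounce: vy ← 0.81·5.818 = 4.713

1 2.261 14.207 18.042
2 2.758 9.321 40.054
3 2.234 6.115 57.884
4 1.810 4.012 72.326
5 1.466 2.633 84.025
6 1.187 1.727 93.500
final: 93.500 4.713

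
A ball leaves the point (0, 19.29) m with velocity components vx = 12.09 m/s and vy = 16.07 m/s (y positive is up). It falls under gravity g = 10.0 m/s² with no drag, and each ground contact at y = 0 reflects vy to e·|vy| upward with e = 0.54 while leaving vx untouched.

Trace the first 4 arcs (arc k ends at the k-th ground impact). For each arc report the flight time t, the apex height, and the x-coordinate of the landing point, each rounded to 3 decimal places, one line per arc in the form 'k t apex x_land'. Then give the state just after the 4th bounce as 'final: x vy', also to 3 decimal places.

1 4.145 32.202 50.111
2 2.741 9.390 83.247
3 1.480 2.738 101.141
4 0.799 0.798 110.804
final: 110.804 2.158

Arc 1: start y=19.290, vy=16.070 → t=4.145, apex=32.202, x_land=50.111, impact vy=-25.378
  bounce: vy ← 0.54·25.378 = 13.704
Arc 2: start y=0.000, vy=13.704 → t=2.741, apex=9.390, x_land=83.247, impact vy=-13.704
  bounce: vy ← 0.54·13.704 = 7.400
Arc 3: start y=0.000, vy=7.400 → t=1.480, apex=2.738, x_land=101.141, impact vy=-7.400
  bounce: vy ← 0.54·7.400 = 3.996
Arc 4: start y=0.000, vy=3.996 → t=0.799, apex=0.798, x_land=110.804, impact vy=-3.996
  bounce: vy ← 0.54·3.996 = 2.158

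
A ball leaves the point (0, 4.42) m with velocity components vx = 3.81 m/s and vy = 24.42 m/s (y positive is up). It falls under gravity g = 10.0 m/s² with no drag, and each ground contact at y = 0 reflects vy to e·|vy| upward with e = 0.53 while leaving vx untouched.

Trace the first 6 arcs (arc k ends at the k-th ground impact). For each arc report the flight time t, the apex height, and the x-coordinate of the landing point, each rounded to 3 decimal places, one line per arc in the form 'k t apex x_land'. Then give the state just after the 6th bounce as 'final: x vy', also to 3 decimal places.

Arc 1: start y=4.420, vy=24.420 → t=5.059, apex=34.237, x_land=19.274, impact vy=-26.167
  bounce: vy ← 0.53·26.167 = 13.869
Arc 2: start y=0.000, vy=13.869 → t=2.774, apex=9.617, x_land=29.842, impact vy=-13.869
  bounce: vy ← 0.53·13.869 = 7.350
Arc 3: start y=0.000, vy=7.350 → t=1.470, apex=2.701, x_land=35.443, impact vy=-7.350
  bounce: vy ← 0.53·7.350 = 3.896
Arc 4: start y=0.000, vy=3.896 → t=0.779, apex=0.759, x_land=38.411, impact vy=-3.896
  bounce: vy ← 0.53·3.896 = 2.065
Arc 5: start y=0.000, vy=2.065 → t=0.413, apex=0.213, x_land=39.985, impact vy=-2.065
  bounce: vy ← 0.53·2.065 = 1.094
Arc 6: start y=0.000, vy=1.094 → t=0.219, apex=0.060, x_land=40.819, impact vy=-1.094
  bounce: vy ← 0.53·1.094 = 0.580

1 5.059 34.237 19.274
2 2.774 9.617 29.842
3 1.470 2.701 35.443
4 0.779 0.759 38.411
5 0.413 0.213 39.985
6 0.219 0.060 40.819
final: 40.819 0.580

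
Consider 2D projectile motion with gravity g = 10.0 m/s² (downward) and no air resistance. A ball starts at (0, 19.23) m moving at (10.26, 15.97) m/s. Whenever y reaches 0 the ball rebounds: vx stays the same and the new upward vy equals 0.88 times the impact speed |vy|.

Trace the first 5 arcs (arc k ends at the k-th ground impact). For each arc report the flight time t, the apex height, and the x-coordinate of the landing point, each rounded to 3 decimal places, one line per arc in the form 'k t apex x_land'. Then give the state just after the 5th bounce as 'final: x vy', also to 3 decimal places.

Arc 1: start y=19.230, vy=15.970 → t=4.126, apex=31.982, x_land=42.334, impact vy=-25.291
  bounce: vy ← 0.88·25.291 = 22.256
Arc 2: start y=0.000, vy=22.256 → t=4.451, apex=24.767, x_land=88.004, impact vy=-22.256
  bounce: vy ← 0.88·22.256 = 19.585
Arc 3: start y=0.000, vy=19.585 → t=3.917, apex=19.179, x_land=128.193, impact vy=-19.585
  bounce: vy ← 0.88·19.585 = 17.235
Arc 4: start y=0.000, vy=17.235 → t=3.447, apex=14.853, x_land=163.560, impact vy=-17.235
  bounce: vy ← 0.88·17.235 = 15.167
Arc 5: start y=0.000, vy=15.167 → t=3.033, apex=11.502, x_land=194.682, impact vy=-15.167
  bounce: vy ← 0.88·15.167 = 13.347

1 4.126 31.982 42.334
2 4.451 24.767 88.004
3 3.917 19.179 128.193
4 3.447 14.853 163.560
5 3.033 11.502 194.682
final: 194.682 13.347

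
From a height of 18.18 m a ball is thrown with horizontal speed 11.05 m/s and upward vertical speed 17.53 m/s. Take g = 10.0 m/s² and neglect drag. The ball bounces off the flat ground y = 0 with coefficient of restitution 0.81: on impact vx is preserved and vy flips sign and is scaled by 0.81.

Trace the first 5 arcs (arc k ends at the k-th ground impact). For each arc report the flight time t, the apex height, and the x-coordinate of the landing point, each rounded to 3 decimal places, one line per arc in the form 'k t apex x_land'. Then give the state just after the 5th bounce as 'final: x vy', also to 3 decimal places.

1 4.343 33.545 47.992
2 4.196 22.009 94.359
3 3.399 14.440 131.916
4 2.753 9.474 162.337
5 2.230 6.216 186.978
final: 186.978 9.031

Arc 1: start y=18.180, vy=17.530 → t=4.343, apex=33.545, x_land=47.992, impact vy=-25.902
  bounce: vy ← 0.81·25.902 = 20.980
Arc 2: start y=0.000, vy=20.980 → t=4.196, apex=22.009, x_land=94.359, impact vy=-20.980
  bounce: vy ← 0.81·20.980 = 16.994
Arc 3: start y=0.000, vy=16.994 → t=3.399, apex=14.440, x_land=131.916, impact vy=-16.994
  bounce: vy ← 0.81·16.994 = 13.765
Arc 4: start y=0.000, vy=13.765 → t=2.753, apex=9.474, x_land=162.337, impact vy=-13.765
  bounce: vy ← 0.81·13.765 = 11.150
Arc 5: start y=0.000, vy=11.150 → t=2.230, apex=6.216, x_land=186.978, impact vy=-11.150
  bounce: vy ← 0.81·11.150 = 9.031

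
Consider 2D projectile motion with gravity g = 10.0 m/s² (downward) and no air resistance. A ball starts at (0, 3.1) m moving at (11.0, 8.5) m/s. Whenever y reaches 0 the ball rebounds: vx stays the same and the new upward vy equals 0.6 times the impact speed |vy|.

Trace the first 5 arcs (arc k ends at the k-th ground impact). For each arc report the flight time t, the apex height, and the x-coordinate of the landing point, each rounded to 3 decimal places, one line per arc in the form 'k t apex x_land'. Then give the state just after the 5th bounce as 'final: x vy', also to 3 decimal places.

1 2.009 6.713 22.095
2 1.390 2.417 37.390
3 0.834 0.870 46.566
4 0.501 0.313 52.072
5 0.300 0.113 55.376
final: 55.376 0.901

Arc 1: start y=3.100, vy=8.500 → t=2.009, apex=6.713, x_land=22.095, impact vy=-11.587
  bounce: vy ← 0.6·11.587 = 6.952
Arc 2: start y=0.000, vy=6.952 → t=1.390, apex=2.417, x_land=37.390, impact vy=-6.952
  bounce: vy ← 0.6·6.952 = 4.171
Arc 3: start y=0.000, vy=4.171 → t=0.834, apex=0.870, x_land=46.566, impact vy=-4.171
  bounce: vy ← 0.6·4.171 = 2.503
Arc 4: start y=0.000, vy=2.503 → t=0.501, apex=0.313, x_land=52.072, impact vy=-2.503
  bounce: vy ← 0.6·2.503 = 1.502
Arc 5: start y=0.000, vy=1.502 → t=0.300, apex=0.113, x_land=55.376, impact vy=-1.502
  bounce: vy ← 0.6·1.502 = 0.901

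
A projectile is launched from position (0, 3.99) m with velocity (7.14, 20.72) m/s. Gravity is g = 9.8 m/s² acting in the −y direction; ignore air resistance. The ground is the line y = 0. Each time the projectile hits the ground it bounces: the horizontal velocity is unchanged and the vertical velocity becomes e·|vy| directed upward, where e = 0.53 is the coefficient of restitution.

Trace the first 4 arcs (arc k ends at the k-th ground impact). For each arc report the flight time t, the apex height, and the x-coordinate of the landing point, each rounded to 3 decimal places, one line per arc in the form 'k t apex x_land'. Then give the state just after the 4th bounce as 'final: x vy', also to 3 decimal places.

Arc 1: start y=3.990, vy=20.720 → t=4.413, apex=25.894, x_land=31.509, impact vy=-22.528
  bounce: vy ← 0.53·22.528 = 11.940
Arc 2: start y=0.000, vy=11.940 → t=2.437, apex=7.274, x_land=48.908, impact vy=-11.940
  bounce: vy ← 0.53·11.940 = 6.328
Arc 3: start y=0.000, vy=6.328 → t=1.291, apex=2.043, x_land=58.129, impact vy=-6.328
  bounce: vy ← 0.53·6.328 = 3.354
Arc 4: start y=0.000, vy=3.354 → t=0.684, apex=0.574, x_land=63.016, impact vy=-3.354
  bounce: vy ← 0.53·3.354 = 1.778

1 4.413 25.894 31.509
2 2.437 7.274 48.908
3 1.291 2.043 58.129
4 0.684 0.574 63.016
final: 63.016 1.778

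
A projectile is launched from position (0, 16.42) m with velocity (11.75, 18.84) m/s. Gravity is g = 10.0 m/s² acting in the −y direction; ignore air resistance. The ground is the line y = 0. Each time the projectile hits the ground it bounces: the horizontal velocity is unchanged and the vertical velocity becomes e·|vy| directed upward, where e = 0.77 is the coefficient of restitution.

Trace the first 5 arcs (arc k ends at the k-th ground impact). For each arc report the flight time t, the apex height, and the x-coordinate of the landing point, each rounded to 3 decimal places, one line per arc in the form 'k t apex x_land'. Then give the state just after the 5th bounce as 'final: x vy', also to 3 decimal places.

Arc 1: start y=16.420, vy=18.840 → t=4.498, apex=34.167, x_land=52.853, impact vy=-26.141
  bounce: vy ← 0.77·26.141 = 20.128
Arc 2: start y=0.000, vy=20.128 → t=4.026, apex=20.258, x_land=100.154, impact vy=-20.128
  bounce: vy ← 0.77·20.128 = 15.499
Arc 3: start y=0.000, vy=15.499 → t=3.100, apex=12.011, x_land=136.577, impact vy=-15.499
  bounce: vy ← 0.77·15.499 = 11.934
Arc 4: start y=0.000, vy=11.934 → t=2.387, apex=7.121, x_land=164.622, impact vy=-11.934
  bounce: vy ← 0.77·11.934 = 9.189
Arc 5: start y=0.000, vy=9.189 → t=1.838, apex=4.222, x_land=186.217, impact vy=-9.189
  bounce: vy ← 0.77·9.189 = 7.076

1 4.498 34.167 52.853
2 4.026 20.258 100.154
3 3.100 12.011 136.577
4 2.387 7.121 164.622
5 1.838 4.222 186.217
final: 186.217 7.076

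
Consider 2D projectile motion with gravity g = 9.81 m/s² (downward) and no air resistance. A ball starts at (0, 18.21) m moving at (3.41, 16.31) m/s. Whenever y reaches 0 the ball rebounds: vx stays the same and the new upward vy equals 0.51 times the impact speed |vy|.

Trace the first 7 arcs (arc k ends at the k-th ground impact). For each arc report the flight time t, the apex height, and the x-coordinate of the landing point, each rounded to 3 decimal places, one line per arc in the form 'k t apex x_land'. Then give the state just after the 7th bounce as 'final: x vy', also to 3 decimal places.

1 4.208 31.768 14.348
2 2.596 8.263 23.200
3 1.324 2.149 27.714
4 0.675 0.559 30.016
5 0.344 0.145 31.191
6 0.176 0.038 31.789
7 0.090 0.010 32.095
final: 32.095 0.224

Arc 1: start y=18.210, vy=16.310 → t=4.208, apex=31.768, x_land=14.348, impact vy=-24.966
  bounce: vy ← 0.51·24.966 = 12.733
Arc 2: start y=0.000, vy=12.733 → t=2.596, apex=8.263, x_land=23.200, impact vy=-12.733
  bounce: vy ← 0.51·12.733 = 6.494
Arc 3: start y=0.000, vy=6.494 → t=1.324, apex=2.149, x_land=27.714, impact vy=-6.494
  bounce: vy ← 0.51·6.494 = 3.312
Arc 4: start y=0.000, vy=3.312 → t=0.675, apex=0.559, x_land=30.016, impact vy=-3.312
  bounce: vy ← 0.51·3.312 = 1.689
Arc 5: start y=0.000, vy=1.689 → t=0.344, apex=0.145, x_land=31.191, impact vy=-1.689
  bounce: vy ← 0.51·1.689 = 0.861
Arc 6: start y=0.000, vy=0.861 → t=0.176, apex=0.038, x_land=31.789, impact vy=-0.861
  bounce: vy ← 0.51·0.861 = 0.439
Arc 7: start y=0.000, vy=0.439 → t=0.090, apex=0.010, x_land=32.095, impact vy=-0.439
  bounce: vy ← 0.51·0.439 = 0.224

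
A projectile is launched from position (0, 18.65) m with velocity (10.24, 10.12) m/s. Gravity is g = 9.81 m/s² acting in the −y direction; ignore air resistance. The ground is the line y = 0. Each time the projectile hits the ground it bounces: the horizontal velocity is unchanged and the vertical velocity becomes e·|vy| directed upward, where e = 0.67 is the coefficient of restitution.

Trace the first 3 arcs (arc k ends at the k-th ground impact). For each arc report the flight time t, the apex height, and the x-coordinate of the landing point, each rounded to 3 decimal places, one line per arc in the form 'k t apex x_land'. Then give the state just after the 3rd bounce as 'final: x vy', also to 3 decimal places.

Arc 1: start y=18.650, vy=10.120 → t=3.238, apex=23.870, x_land=33.153, impact vy=-21.641
  bounce: vy ← 0.67·21.641 = 14.499
Arc 2: start y=0.000, vy=14.499 → t=2.956, apex=10.715, x_land=63.423, impact vy=-14.499
  bounce: vy ← 0.67·14.499 = 9.715
Arc 3: start y=0.000, vy=9.715 → t=1.981, apex=4.810, x_land=83.704, impact vy=-9.715
  bounce: vy ← 0.67·9.715 = 6.509

1 3.238 23.870 33.153
2 2.956 10.715 63.423
3 1.981 4.810 83.704
final: 83.704 6.509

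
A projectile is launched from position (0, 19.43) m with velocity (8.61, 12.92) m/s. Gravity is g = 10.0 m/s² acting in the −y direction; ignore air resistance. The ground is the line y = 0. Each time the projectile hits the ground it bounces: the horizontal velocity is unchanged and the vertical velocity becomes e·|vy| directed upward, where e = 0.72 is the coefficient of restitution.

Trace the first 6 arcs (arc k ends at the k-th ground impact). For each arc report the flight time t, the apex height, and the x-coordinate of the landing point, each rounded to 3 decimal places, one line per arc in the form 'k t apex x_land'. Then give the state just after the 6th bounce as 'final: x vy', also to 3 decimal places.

Arc 1: start y=19.430, vy=12.920 → t=3.649, apex=27.776, x_land=31.418, impact vy=-23.570
  bounce: vy ← 0.72·23.570 = 16.970
Arc 2: start y=0.000, vy=16.970 → t=3.394, apex=14.399, x_land=60.640, impact vy=-16.970
  bounce: vy ← 0.72·16.970 = 12.218
Arc 3: start y=0.000, vy=12.218 → t=2.444, apex=7.465, x_land=81.680, impact vy=-12.218
  bounce: vy ← 0.72·12.218 = 8.797
Arc 4: start y=0.000, vy=8.797 → t=1.759, apex=3.870, x_land=96.829, impact vy=-8.797
  bounce: vy ← 0.72·8.797 = 6.334
Arc 5: start y=0.000, vy=6.334 → t=1.267, apex=2.006, x_land=107.737, impact vy=-6.334
  bounce: vy ← 0.72·6.334 = 4.561
Arc 6: start y=0.000, vy=4.561 → t=0.912, apex=1.040, x_land=115.590, impact vy=-4.561
  bounce: vy ← 0.72·4.561 = 3.284

1 3.649 27.776 31.418
2 3.394 14.399 60.640
3 2.444 7.465 81.680
4 1.759 3.870 96.829
5 1.267 2.006 107.737
6 0.912 1.040 115.590
final: 115.590 3.284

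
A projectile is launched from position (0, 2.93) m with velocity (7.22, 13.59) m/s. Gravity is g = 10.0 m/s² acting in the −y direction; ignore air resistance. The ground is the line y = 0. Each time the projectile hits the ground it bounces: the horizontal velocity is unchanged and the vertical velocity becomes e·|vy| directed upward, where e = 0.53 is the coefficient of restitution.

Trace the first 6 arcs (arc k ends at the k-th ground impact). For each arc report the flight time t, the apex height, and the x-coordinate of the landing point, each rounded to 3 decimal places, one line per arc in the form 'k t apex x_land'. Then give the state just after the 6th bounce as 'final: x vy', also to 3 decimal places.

1 2.919 12.164 21.074
2 1.653 3.417 33.011
3 0.876 0.960 39.337
4 0.464 0.270 42.691
5 0.246 0.076 44.468
6 0.130 0.021 45.410
final: 45.410 0.346

Arc 1: start y=2.930, vy=13.590 → t=2.919, apex=12.164, x_land=21.074, impact vy=-15.598
  bounce: vy ← 0.53·15.598 = 8.267
Arc 2: start y=0.000, vy=8.267 → t=1.653, apex=3.417, x_land=33.011, impact vy=-8.267
  bounce: vy ← 0.53·8.267 = 4.381
Arc 3: start y=0.000, vy=4.381 → t=0.876, apex=0.960, x_land=39.337, impact vy=-4.381
  bounce: vy ← 0.53·4.381 = 2.322
Arc 4: start y=0.000, vy=2.322 → t=0.464, apex=0.270, x_land=42.691, impact vy=-2.322
  bounce: vy ← 0.53·2.322 = 1.231
Arc 5: start y=0.000, vy=1.231 → t=0.246, apex=0.076, x_land=44.468, impact vy=-1.231
  bounce: vy ← 0.53·1.231 = 0.652
Arc 6: start y=0.000, vy=0.652 → t=0.130, apex=0.021, x_land=45.410, impact vy=-0.652
  bounce: vy ← 0.53·0.652 = 0.346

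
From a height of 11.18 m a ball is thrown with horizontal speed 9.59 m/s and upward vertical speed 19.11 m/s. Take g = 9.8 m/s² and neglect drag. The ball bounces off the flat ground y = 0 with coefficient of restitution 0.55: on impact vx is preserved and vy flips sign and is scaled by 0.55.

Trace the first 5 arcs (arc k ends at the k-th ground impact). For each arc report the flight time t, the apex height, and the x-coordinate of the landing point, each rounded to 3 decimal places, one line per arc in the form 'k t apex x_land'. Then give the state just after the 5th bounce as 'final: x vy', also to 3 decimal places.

1 4.417 29.812 42.355
2 2.713 9.018 68.375
3 1.492 2.728 82.687
4 0.821 0.825 90.558
5 0.451 0.250 94.887
final: 94.887 1.217

Arc 1: start y=11.180, vy=19.110 → t=4.417, apex=29.812, x_land=42.355, impact vy=-24.173
  bounce: vy ← 0.55·24.173 = 13.295
Arc 2: start y=0.000, vy=13.295 → t=2.713, apex=9.018, x_land=68.375, impact vy=-13.295
  bounce: vy ← 0.55·13.295 = 7.312
Arc 3: start y=0.000, vy=7.312 → t=1.492, apex=2.728, x_land=82.687, impact vy=-7.312
  bounce: vy ← 0.55·7.312 = 4.022
Arc 4: start y=0.000, vy=4.022 → t=0.821, apex=0.825, x_land=90.558, impact vy=-4.022
  bounce: vy ← 0.55·4.022 = 2.212
Arc 5: start y=0.000, vy=2.212 → t=0.451, apex=0.250, x_land=94.887, impact vy=-2.212
  bounce: vy ← 0.55·2.212 = 1.217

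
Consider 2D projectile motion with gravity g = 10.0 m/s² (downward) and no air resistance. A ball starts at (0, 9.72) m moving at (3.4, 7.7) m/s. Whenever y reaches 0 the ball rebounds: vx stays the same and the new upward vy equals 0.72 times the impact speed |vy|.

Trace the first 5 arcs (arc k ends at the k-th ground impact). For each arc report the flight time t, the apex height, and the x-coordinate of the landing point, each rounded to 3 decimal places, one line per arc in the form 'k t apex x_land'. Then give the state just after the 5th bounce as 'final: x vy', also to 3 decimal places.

1 2.363 12.684 8.033
2 2.294 6.576 15.832
3 1.651 3.409 21.446
4 1.189 1.767 25.489
5 0.856 0.916 28.399
final: 28.399 3.082

Arc 1: start y=9.720, vy=7.700 → t=2.363, apex=12.684, x_land=8.033, impact vy=-15.928
  bounce: vy ← 0.72·15.928 = 11.468
Arc 2: start y=0.000, vy=11.468 → t=2.294, apex=6.576, x_land=15.832, impact vy=-11.468
  bounce: vy ← 0.72·11.468 = 8.257
Arc 3: start y=0.000, vy=8.257 → t=1.651, apex=3.409, x_land=21.446, impact vy=-8.257
  bounce: vy ← 0.72·8.257 = 5.945
Arc 4: start y=0.000, vy=5.945 → t=1.189, apex=1.767, x_land=25.489, impact vy=-5.945
  bounce: vy ← 0.72·5.945 = 4.280
Arc 5: start y=0.000, vy=4.280 → t=0.856, apex=0.916, x_land=28.399, impact vy=-4.280
  bounce: vy ← 0.72·4.280 = 3.082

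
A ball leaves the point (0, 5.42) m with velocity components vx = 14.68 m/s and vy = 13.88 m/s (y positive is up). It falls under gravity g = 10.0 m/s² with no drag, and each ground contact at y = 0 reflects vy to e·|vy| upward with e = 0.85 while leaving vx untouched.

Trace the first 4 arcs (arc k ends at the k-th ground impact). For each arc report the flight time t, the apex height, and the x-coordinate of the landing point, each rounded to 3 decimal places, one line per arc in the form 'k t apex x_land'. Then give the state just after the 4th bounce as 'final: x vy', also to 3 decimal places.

Arc 1: start y=5.420, vy=13.880 → t=3.123, apex=15.053, x_land=45.847, impact vy=-17.351
  bounce: vy ← 0.85·17.351 = 14.748
Arc 2: start y=0.000, vy=14.748 → t=2.950, apex=10.876, x_land=89.148, impact vy=-14.748
  bounce: vy ← 0.85·14.748 = 12.536
Arc 3: start y=0.000, vy=12.536 → t=2.507, apex=7.858, x_land=125.954, impact vy=-12.536
  bounce: vy ← 0.85·12.536 = 10.656
Arc 4: start y=0.000, vy=10.656 → t=2.131, apex=5.677, x_land=157.239, impact vy=-10.656
  bounce: vy ← 0.85·10.656 = 9.057

1 3.123 15.053 45.847
2 2.950 10.876 89.148
3 2.507 7.858 125.954
4 2.131 5.677 157.239
final: 157.239 9.057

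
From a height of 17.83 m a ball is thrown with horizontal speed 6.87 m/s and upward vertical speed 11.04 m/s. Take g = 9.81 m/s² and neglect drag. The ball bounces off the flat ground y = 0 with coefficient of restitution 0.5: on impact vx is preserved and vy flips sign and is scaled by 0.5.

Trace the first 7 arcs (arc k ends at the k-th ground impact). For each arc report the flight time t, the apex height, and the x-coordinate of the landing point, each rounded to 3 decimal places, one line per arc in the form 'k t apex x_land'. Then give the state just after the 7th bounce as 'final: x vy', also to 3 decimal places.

Arc 1: start y=17.830, vy=11.040 → t=3.339, apex=24.042, x_land=22.941, impact vy=-21.719
  bounce: vy ← 0.5·21.719 = 10.859
Arc 2: start y=0.000, vy=10.859 → t=2.214, apex=6.011, x_land=38.151, impact vy=-10.859
  bounce: vy ← 0.5·10.859 = 5.430
Arc 3: start y=0.000, vy=5.430 → t=1.107, apex=1.503, x_land=45.756, impact vy=-5.430
  bounce: vy ← 0.5·5.430 = 2.715
Arc 4: start y=0.000, vy=2.715 → t=0.553, apex=0.376, x_land=49.558, impact vy=-2.715
  bounce: vy ← 0.5·2.715 = 1.357
Arc 5: start y=0.000, vy=1.357 → t=0.277, apex=0.094, x_land=51.460, impact vy=-1.357
  bounce: vy ← 0.5·1.357 = 0.679
Arc 6: start y=0.000, vy=0.679 → t=0.138, apex=0.023, x_land=52.410, impact vy=-0.679
  bounce: vy ← 0.5·0.679 = 0.339
Arc 7: start y=0.000, vy=0.339 → t=0.069, apex=0.006, x_land=52.885, impact vy=-0.339
  bounce: vy ← 0.5·0.339 = 0.170

1 3.339 24.042 22.941
2 2.214 6.011 38.151
3 1.107 1.503 45.756
4 0.553 0.376 49.558
5 0.277 0.094 51.460
6 0.138 0.023 52.410
7 0.069 0.006 52.885
final: 52.885 0.170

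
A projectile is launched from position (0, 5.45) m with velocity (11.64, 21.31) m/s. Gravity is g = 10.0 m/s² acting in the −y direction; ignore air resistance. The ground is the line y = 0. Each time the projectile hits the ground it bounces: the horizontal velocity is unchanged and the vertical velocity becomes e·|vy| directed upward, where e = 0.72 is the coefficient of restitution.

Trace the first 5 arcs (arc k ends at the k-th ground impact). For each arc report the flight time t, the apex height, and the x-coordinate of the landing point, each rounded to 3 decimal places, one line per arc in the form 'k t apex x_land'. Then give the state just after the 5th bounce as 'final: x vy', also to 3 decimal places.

Arc 1: start y=5.450, vy=21.310 → t=4.504, apex=28.156, x_land=52.427, impact vy=-23.730
  bounce: vy ← 0.72·23.730 = 17.086
Arc 2: start y=0.000, vy=17.086 → t=3.417, apex=14.596, x_land=92.202, impact vy=-17.086
  bounce: vy ← 0.72·17.086 = 12.302
Arc 3: start y=0.000, vy=12.302 → t=2.460, apex=7.567, x_land=120.840, impact vy=-12.302
  bounce: vy ← 0.72·12.302 = 8.857
Arc 4: start y=0.000, vy=8.857 → t=1.771, apex=3.922, x_land=141.460, impact vy=-8.857
  bounce: vy ← 0.72·8.857 = 6.377
Arc 5: start y=0.000, vy=6.377 → t=1.275, apex=2.033, x_land=156.306, impact vy=-6.377
  bounce: vy ← 0.72·6.377 = 4.592

1 4.504 28.156 52.427
2 3.417 14.596 92.202
3 2.460 7.567 120.840
4 1.771 3.922 141.460
5 1.275 2.033 156.306
final: 156.306 4.592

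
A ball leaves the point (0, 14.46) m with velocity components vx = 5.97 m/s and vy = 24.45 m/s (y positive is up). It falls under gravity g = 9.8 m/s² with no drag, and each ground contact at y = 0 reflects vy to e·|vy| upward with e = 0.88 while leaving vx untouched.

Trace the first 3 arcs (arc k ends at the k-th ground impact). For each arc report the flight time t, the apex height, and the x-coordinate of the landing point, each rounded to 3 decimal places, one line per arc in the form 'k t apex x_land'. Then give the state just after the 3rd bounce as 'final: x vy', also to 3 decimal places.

1 5.524 44.960 32.978
2 5.331 34.817 64.806
3 4.691 26.962 92.814
final: 92.814 20.230

Arc 1: start y=14.460, vy=24.450 → t=5.524, apex=44.960, x_land=32.978, impact vy=-29.685
  bounce: vy ← 0.88·29.685 = 26.123
Arc 2: start y=0.000, vy=26.123 → t=5.331, apex=34.817, x_land=64.806, impact vy=-26.123
  bounce: vy ← 0.88·26.123 = 22.988
Arc 3: start y=0.000, vy=22.988 → t=4.691, apex=26.962, x_land=92.814, impact vy=-22.988
  bounce: vy ← 0.88·22.988 = 20.230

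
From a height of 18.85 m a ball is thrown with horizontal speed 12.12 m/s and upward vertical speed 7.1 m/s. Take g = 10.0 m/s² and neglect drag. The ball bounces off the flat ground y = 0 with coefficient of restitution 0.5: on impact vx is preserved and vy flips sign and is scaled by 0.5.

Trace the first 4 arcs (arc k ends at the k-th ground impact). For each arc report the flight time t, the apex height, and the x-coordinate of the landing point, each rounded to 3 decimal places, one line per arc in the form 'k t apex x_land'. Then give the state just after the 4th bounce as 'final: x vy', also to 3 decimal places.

Arc 1: start y=18.850, vy=7.100 → t=2.777, apex=21.370, x_land=33.662, impact vy=-20.674
  bounce: vy ← 0.5·20.674 = 10.337
Arc 2: start y=0.000, vy=10.337 → t=2.067, apex=5.343, x_land=58.719, impact vy=-10.337
  bounce: vy ← 0.5·10.337 = 5.168
Arc 3: start y=0.000, vy=5.168 → t=1.034, apex=1.336, x_land=71.247, impact vy=-5.168
  bounce: vy ← 0.5·5.168 = 2.584
Arc 4: start y=0.000, vy=2.584 → t=0.517, apex=0.334, x_land=77.511, impact vy=-2.584
  bounce: vy ← 0.5·2.584 = 1.292

1 2.777 21.370 33.662
2 2.067 5.343 58.719
3 1.034 1.336 71.247
4 0.517 0.334 77.511
final: 77.511 1.292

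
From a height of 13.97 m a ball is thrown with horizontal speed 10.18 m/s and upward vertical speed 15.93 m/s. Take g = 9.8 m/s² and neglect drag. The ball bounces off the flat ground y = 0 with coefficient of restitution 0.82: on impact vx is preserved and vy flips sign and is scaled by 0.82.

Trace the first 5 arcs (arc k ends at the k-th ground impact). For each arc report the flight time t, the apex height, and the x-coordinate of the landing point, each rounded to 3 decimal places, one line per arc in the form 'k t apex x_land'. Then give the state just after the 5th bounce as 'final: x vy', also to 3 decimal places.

Arc 1: start y=13.970, vy=15.930 → t=3.969, apex=26.917, x_land=40.407, impact vy=-22.969
  bounce: vy ← 0.82·22.969 = 18.835
Arc 2: start y=0.000, vy=18.835 → t=3.844, apex=18.099, x_land=79.537, impact vy=-18.835
  bounce: vy ← 0.82·18.835 = 15.444
Arc 3: start y=0.000, vy=15.444 → t=3.152, apex=12.170, x_land=111.624, impact vy=-15.444
  bounce: vy ← 0.82·15.444 = 12.664
Arc 4: start y=0.000, vy=12.664 → t=2.585, apex=8.183, x_land=137.935, impact vy=-12.664
  bounce: vy ← 0.82·12.664 = 10.385
Arc 5: start y=0.000, vy=10.385 → t=2.119, apex=5.502, x_land=159.510, impact vy=-10.385
  bounce: vy ← 0.82·10.385 = 8.516

1 3.969 26.917 40.407
2 3.844 18.099 79.537
3 3.152 12.170 111.624
4 2.585 8.183 137.935
5 2.119 5.502 159.510
final: 159.510 8.516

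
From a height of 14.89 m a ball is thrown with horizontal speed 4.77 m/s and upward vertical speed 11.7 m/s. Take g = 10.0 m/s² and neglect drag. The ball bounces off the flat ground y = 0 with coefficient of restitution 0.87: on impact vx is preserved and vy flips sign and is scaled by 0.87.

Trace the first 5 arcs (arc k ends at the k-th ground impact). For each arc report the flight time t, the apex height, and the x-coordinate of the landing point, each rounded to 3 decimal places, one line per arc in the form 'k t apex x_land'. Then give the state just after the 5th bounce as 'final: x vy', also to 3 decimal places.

1 3.255 21.735 15.526
2 3.628 16.451 32.830
3 3.156 12.452 47.885
4 2.746 9.425 60.983
5 2.389 7.134 72.378
final: 72.378 10.392

Arc 1: start y=14.890, vy=11.700 → t=3.255, apex=21.735, x_land=15.526, impact vy=-20.849
  bounce: vy ← 0.87·20.849 = 18.139
Arc 2: start y=0.000, vy=18.139 → t=3.628, apex=16.451, x_land=32.830, impact vy=-18.139
  bounce: vy ← 0.87·18.139 = 15.781
Arc 3: start y=0.000, vy=15.781 → t=3.156, apex=12.452, x_land=47.885, impact vy=-15.781
  bounce: vy ← 0.87·15.781 = 13.729
Arc 4: start y=0.000, vy=13.729 → t=2.746, apex=9.425, x_land=60.983, impact vy=-13.729
  bounce: vy ← 0.87·13.729 = 11.944
Arc 5: start y=0.000, vy=11.944 → t=2.389, apex=7.134, x_land=72.378, impact vy=-11.944
  bounce: vy ← 0.87·11.944 = 10.392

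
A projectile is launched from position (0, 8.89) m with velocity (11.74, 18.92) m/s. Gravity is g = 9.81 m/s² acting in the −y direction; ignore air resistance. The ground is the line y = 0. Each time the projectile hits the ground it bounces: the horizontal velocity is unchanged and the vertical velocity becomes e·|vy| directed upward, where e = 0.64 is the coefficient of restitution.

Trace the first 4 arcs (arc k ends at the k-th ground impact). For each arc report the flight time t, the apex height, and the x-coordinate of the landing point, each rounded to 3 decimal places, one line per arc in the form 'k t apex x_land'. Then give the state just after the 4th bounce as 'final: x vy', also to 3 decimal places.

1 4.281 27.135 50.255
2 3.011 11.114 85.600
3 1.927 4.552 108.220
4 1.233 1.865 122.698
final: 122.698 3.871

Arc 1: start y=8.890, vy=18.920 → t=4.281, apex=27.135, x_land=50.255, impact vy=-23.074
  bounce: vy ← 0.64·23.074 = 14.767
Arc 2: start y=0.000, vy=14.767 → t=3.011, apex=11.114, x_land=85.600, impact vy=-14.767
  bounce: vy ← 0.64·14.767 = 9.451
Arc 3: start y=0.000, vy=9.451 → t=1.927, apex=4.552, x_land=108.220, impact vy=-9.451
  bounce: vy ← 0.64·9.451 = 6.049
Arc 4: start y=0.000, vy=6.049 → t=1.233, apex=1.865, x_land=122.698, impact vy=-6.049
  bounce: vy ← 0.64·6.049 = 3.871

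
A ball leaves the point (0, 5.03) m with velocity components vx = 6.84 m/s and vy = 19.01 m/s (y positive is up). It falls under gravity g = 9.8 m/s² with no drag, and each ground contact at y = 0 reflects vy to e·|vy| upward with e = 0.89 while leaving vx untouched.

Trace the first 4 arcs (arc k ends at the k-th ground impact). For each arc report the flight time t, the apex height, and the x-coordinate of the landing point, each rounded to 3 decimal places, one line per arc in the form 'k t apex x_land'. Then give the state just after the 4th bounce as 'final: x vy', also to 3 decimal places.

Arc 1: start y=5.030, vy=19.010 → t=4.128, apex=23.468, x_land=28.237, impact vy=-21.447
  bounce: vy ← 0.89·21.447 = 19.088
Arc 2: start y=0.000, vy=19.088 → t=3.895, apex=18.589, x_land=54.882, impact vy=-19.088
  bounce: vy ← 0.89·19.088 = 16.988
Arc 3: start y=0.000, vy=16.988 → t=3.467, apex=14.724, x_land=78.596, impact vy=-16.988
  bounce: vy ← 0.89·16.988 = 15.119
Arc 4: start y=0.000, vy=15.119 → t=3.086, apex=11.663, x_land=99.701, impact vy=-15.119
  bounce: vy ← 0.89·15.119 = 13.456

1 4.128 23.468 28.237
2 3.895 18.589 54.882
3 3.467 14.724 78.596
4 3.086 11.663 99.701
final: 99.701 13.456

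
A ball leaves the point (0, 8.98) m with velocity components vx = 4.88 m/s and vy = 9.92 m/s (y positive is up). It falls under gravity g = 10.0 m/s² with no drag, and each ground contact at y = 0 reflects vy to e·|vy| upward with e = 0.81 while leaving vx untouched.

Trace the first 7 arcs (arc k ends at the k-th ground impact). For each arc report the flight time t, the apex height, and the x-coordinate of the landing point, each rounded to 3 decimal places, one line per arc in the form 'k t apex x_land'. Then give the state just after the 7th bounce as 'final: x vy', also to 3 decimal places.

Arc 1: start y=8.980, vy=9.920 → t=2.659, apex=13.900, x_land=12.978, impact vy=-16.674
  bounce: vy ← 0.81·16.674 = 13.506
Arc 2: start y=0.000, vy=13.506 → t=2.701, apex=9.120, x_land=26.159, impact vy=-13.506
  bounce: vy ← 0.81·13.506 = 10.939
Arc 3: start y=0.000, vy=10.939 → t=2.188, apex=5.984, x_land=36.836, impact vy=-10.939
  bounce: vy ← 0.81·10.939 = 8.861
Arc 4: start y=0.000, vy=8.861 → t=1.772, apex=3.926, x_land=45.484, impact vy=-8.861
  bounce: vy ← 0.81·8.861 = 7.177
Arc 5: start y=0.000, vy=7.177 → t=1.435, apex=2.576, x_land=52.489, impact vy=-7.177
  bounce: vy ← 0.81·7.177 = 5.814
Arc 6: start y=0.000, vy=5.814 → t=1.163, apex=1.690, x_land=58.164, impact vy=-5.814
  bounce: vy ← 0.81·5.814 = 4.709
Arc 7: start y=0.000, vy=4.709 → t=0.942, apex=1.109, x_land=62.760, impact vy=-4.709
  bounce: vy ← 0.81·4.709 = 3.814

1 2.659 13.900 12.978
2 2.701 9.120 26.159
3 2.188 5.984 36.836
4 1.772 3.926 45.484
5 1.435 2.576 52.489
6 1.163 1.690 58.164
7 0.942 1.109 62.760
final: 62.760 3.814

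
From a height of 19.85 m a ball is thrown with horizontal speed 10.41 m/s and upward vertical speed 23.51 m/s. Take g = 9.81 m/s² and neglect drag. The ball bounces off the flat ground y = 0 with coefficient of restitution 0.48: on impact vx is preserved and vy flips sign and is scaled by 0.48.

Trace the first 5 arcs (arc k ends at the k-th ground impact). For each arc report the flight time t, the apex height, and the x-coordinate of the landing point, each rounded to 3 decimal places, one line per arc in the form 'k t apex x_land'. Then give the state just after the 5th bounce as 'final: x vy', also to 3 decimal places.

1 5.525 48.021 57.520
2 3.004 11.064 88.790
3 1.442 2.549 103.799
4 0.692 0.587 111.003
5 0.332 0.135 114.461
final: 114.461 0.782

Arc 1: start y=19.850, vy=23.510 → t=5.525, apex=48.021, x_land=57.520, impact vy=-30.695
  bounce: vy ← 0.48·30.695 = 14.734
Arc 2: start y=0.000, vy=14.734 → t=3.004, apex=11.064, x_land=88.790, impact vy=-14.734
  bounce: vy ← 0.48·14.734 = 7.072
Arc 3: start y=0.000, vy=7.072 → t=1.442, apex=2.549, x_land=103.799, impact vy=-7.072
  bounce: vy ← 0.48·7.072 = 3.395
Arc 4: start y=0.000, vy=3.395 → t=0.692, apex=0.587, x_land=111.003, impact vy=-3.395
  bounce: vy ← 0.48·3.395 = 1.629
Arc 5: start y=0.000, vy=1.629 → t=0.332, apex=0.135, x_land=114.461, impact vy=-1.629
  bounce: vy ← 0.48·1.629 = 0.782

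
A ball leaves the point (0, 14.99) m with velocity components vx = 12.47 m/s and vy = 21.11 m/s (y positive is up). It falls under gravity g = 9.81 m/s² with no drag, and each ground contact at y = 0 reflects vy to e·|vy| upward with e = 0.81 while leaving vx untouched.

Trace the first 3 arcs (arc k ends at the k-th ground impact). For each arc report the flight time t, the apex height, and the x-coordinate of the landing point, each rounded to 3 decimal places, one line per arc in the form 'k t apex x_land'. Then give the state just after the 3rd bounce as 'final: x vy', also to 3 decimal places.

1 4.924 37.703 61.407
2 4.491 24.737 117.415
3 3.638 16.230 162.782
final: 162.782 14.454

Arc 1: start y=14.990, vy=21.110 → t=4.924, apex=37.703, x_land=61.407, impact vy=-27.198
  bounce: vy ← 0.81·27.198 = 22.030
Arc 2: start y=0.000, vy=22.030 → t=4.491, apex=24.737, x_land=117.415, impact vy=-22.030
  bounce: vy ← 0.81·22.030 = 17.845
Arc 3: start y=0.000, vy=17.845 → t=3.638, apex=16.230, x_land=162.782, impact vy=-17.845
  bounce: vy ← 0.81·17.845 = 14.454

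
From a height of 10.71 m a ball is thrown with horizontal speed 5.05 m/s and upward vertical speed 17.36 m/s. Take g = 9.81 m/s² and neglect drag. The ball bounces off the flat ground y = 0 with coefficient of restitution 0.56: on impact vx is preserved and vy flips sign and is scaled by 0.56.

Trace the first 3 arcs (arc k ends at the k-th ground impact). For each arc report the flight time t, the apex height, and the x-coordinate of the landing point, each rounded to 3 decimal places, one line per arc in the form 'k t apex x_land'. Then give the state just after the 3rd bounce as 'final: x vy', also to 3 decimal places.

1 4.075 26.070 20.579
2 2.582 8.176 33.619
3 1.446 2.564 40.921
final: 40.921 3.972

Arc 1: start y=10.710, vy=17.360 → t=4.075, apex=26.070, x_land=20.579, impact vy=-22.616
  bounce: vy ← 0.56·22.616 = 12.665
Arc 2: start y=0.000, vy=12.665 → t=2.582, apex=8.176, x_land=33.619, impact vy=-12.665
  bounce: vy ← 0.56·12.665 = 7.092
Arc 3: start y=0.000, vy=7.092 → t=1.446, apex=2.564, x_land=40.921, impact vy=-7.092
  bounce: vy ← 0.56·7.092 = 3.972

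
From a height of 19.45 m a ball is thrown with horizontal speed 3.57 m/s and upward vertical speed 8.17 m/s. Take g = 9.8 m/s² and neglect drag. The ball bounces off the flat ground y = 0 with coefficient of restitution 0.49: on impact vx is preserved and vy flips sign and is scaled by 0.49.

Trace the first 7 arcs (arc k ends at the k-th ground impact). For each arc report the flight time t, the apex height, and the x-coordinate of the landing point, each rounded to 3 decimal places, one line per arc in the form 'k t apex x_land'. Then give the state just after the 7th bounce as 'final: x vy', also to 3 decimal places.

Arc 1: start y=19.450, vy=8.170 → t=2.993, apex=22.856, x_land=10.686, impact vy=-21.165
  bounce: vy ← 0.49·21.165 = 10.371
Arc 2: start y=0.000, vy=10.371 → t=2.117, apex=5.488, x_land=18.242, impact vy=-10.371
  bounce: vy ← 0.49·10.371 = 5.082
Arc 3: start y=0.000, vy=5.082 → t=1.037, apex=1.318, x_land=21.945, impact vy=-5.082
  bounce: vy ← 0.49·5.082 = 2.490
Arc 4: start y=0.000, vy=2.490 → t=0.508, apex=0.316, x_land=23.759, impact vy=-2.490
  bounce: vy ← 0.49·2.490 = 1.220
Arc 5: start y=0.000, vy=1.220 → t=0.249, apex=0.076, x_land=24.648, impact vy=-1.220
  bounce: vy ← 0.49·1.220 = 0.598
Arc 6: start y=0.000, vy=0.598 → t=0.122, apex=0.018, x_land=25.084, impact vy=-0.598
  bounce: vy ← 0.49·0.598 = 0.293
Arc 7: start y=0.000, vy=0.293 → t=0.060, apex=0.004, x_land=25.297, impact vy=-0.293
  bounce: vy ← 0.49·0.293 = 0.144

1 2.993 22.856 10.686
2 2.117 5.488 18.242
3 1.037 1.318 21.945
4 0.508 0.316 23.759
5 0.249 0.076 24.648
6 0.122 0.018 25.084
7 0.060 0.004 25.297
final: 25.297 0.144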